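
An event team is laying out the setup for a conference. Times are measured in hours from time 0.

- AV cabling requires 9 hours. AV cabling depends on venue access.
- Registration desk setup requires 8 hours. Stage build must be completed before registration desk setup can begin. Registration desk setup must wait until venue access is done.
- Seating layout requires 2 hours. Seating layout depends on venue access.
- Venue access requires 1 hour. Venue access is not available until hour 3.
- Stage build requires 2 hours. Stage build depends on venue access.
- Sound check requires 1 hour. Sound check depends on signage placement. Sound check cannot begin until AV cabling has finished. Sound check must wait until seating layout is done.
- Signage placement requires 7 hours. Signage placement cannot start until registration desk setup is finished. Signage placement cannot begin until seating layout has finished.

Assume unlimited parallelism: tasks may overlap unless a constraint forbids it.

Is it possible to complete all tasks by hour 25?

After its own release at hour 3, venue access can start at hour 3 and finishes at hour 4.
Seating layout waits on venue access (finishes hour 4), so it starts at hour 4 and finishes at 4 + 2 = hour 6.
After venue access (finishes hour 4), AV cabling can start at hour 4 and finishes at hour 13.
Stage build cannot begin until venue access (finishes hour 4). It runs from hour 4 to 4 + 2 = hour 6.
Registration desk setup has to wait for stage build (finishes hour 6); venue access (finishes hour 4). The latest of these is hour 6, so registration desk setup runs hour 6 to 6 + 8 = hour 14.
Signage placement cannot start until registration desk setup (finishes hour 14); seating layout (finishes hour 6). The controlling bound is hour 14, so signage placement finishes at 14 + 7 = hour 21.
For sound check: signage placement (finishes hour 21); AV cabling (finishes hour 13); seating layout (finishes hour 6). Taking the maximum gives a start of hour 21, and it finishes at 21 + 1 = hour 22.
Every task is finished by hour 22, which is no later than the deadline of 25, so the schedule is feasible.

Yes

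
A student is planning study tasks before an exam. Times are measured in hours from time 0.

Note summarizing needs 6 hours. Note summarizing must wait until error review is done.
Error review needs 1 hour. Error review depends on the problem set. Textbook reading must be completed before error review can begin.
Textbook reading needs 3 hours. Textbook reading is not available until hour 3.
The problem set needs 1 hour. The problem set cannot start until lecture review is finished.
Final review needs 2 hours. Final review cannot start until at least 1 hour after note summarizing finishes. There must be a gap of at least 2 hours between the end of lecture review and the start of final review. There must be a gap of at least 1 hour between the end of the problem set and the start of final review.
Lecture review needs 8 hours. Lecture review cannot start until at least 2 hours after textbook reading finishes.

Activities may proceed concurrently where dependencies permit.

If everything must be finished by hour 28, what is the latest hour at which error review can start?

To finish by hour 28, final review (duration 2) must start no later than hour 26.
Note summarizing feeds into final review (must start by hour 26, minus 1-hour gap → hour 25); so note summarizing must finish by hour 25 and therefore start by hour 19.
Error review has to be done before note summarizing (must start by hour 19). That means finishing by hour 19, i.e. starting by 19 − 1 = hour 18.

18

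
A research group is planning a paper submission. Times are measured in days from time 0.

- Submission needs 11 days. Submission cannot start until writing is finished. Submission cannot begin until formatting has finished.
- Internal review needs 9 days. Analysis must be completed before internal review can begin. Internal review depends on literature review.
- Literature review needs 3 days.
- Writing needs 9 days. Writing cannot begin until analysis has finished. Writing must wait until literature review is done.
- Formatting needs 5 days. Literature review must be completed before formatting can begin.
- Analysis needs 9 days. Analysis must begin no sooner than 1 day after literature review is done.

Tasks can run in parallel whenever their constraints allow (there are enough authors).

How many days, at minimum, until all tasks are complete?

33

Literature review has no prerequisites, so it starts at day 0 and finishes at day 3.
Formatting waits on literature review (finishes day 3), so it starts at day 3 and finishes at 3 + 5 = day 8.
Analysis waits on literature review (finishes day 3, plus 1-day gap → day 4), so it starts at day 4 and finishes at 4 + 9 = day 13.
Internal review cannot start until analysis (finishes day 13); literature review (finishes day 3). The controlling bound is day 13, so internal review finishes at 13 + 9 = day 22.
Writing cannot start until analysis (finishes day 13); literature review (finishes day 3). The controlling bound is day 13, so writing finishes at 13 + 9 = day 22.
Submission has to wait for writing (finishes day 22); formatting (finishes day 8). The latest of these is day 22, so submission runs day 22 to 22 + 11 = day 33.
All tasks are finished once the last one completes. Finish times: Literature review at 3, Analysis at 13, Writing at 22, Internal review at 22, Formatting at 8, Submission at 33. The latest is day 33.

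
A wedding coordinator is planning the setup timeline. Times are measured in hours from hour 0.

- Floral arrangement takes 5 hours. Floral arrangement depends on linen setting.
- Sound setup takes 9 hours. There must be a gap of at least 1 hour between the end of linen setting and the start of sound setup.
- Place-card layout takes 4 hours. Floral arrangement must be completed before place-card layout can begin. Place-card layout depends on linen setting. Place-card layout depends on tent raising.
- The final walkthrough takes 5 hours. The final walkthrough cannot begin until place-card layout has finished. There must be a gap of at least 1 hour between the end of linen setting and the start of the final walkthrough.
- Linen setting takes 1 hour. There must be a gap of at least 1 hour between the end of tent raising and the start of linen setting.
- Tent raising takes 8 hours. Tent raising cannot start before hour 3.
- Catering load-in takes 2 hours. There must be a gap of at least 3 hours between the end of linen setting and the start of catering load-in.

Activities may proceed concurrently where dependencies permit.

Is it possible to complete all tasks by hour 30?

Tent raising waits on its own release at hour 3, so it starts at hour 3 and finishes at 3 + 8 = hour 11.
Linen setting cannot begin until tent raising (finishes hour 11, plus 1-hour gap → hour 12). It runs from hour 12 to 12 + 1 = hour 13.
Catering load-in waits on linen setting (finishes hour 13, plus 3-hour gap → hour 16), so it starts at hour 16 and finishes at 16 + 2 = hour 18.
After linen setting (finishes hour 13, plus 1-hour gap → hour 14), sound setup can start at hour 14 and finishes at hour 23.
Floral arrangement cannot begin until linen setting (finishes hour 13). It runs from hour 13 to 13 + 5 = hour 18.
Place-card layout needs all of floral arrangement (finishes hour 18); linen setting (finishes hour 13); tent raising (finishes hour 11). That puts its earliest start at hour 18; it finishes at 18 + 4 = hour 22.
The final walkthrough has to wait for place-card layout (finishes hour 22); linen setting (finishes hour 13, plus 1-hour gap → hour 14). The latest of these is hour 22, so the final walkthrough runs hour 22 to 22 + 5 = hour 27.
Every task is finished by hour 27, which is no later than the deadline of 30, so the schedule is feasible.

Yes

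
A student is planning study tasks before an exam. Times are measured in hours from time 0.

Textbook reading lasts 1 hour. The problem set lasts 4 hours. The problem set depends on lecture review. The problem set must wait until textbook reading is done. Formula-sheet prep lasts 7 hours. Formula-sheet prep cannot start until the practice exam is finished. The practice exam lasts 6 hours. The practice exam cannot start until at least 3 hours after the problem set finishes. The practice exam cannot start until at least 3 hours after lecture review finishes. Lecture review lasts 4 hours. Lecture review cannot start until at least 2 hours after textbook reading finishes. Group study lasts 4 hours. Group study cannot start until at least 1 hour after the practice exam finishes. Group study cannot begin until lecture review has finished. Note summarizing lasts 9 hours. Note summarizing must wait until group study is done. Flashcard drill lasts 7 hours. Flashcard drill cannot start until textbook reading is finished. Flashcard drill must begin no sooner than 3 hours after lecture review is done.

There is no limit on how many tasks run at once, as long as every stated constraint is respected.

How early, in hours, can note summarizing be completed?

34

Textbook reading has no prerequisites, so it starts at hour 0 and finishes at hour 1.
Lecture review waits on textbook reading (finishes hour 1, plus 2-hour gap → hour 3), so it starts at hour 3 and finishes at 3 + 4 = hour 7.
For the problem set: lecture review (finishes hour 7); textbook reading (finishes hour 1). Taking the maximum gives a start of hour 7, and it finishes at 7 + 4 = hour 11.
The practice exam cannot start until the problem set (finishes hour 11, plus 3-hour gap → hour 14); lecture review (finishes hour 7, plus 3-hour gap → hour 10). The controlling bound is hour 14, so the practice exam finishes at 14 + 6 = hour 20.
Group study needs all of the practice exam (finishes hour 20, plus 1-hour gap → hour 21); lecture review (finishes hour 7). That puts its earliest start at hour 21; it finishes at 21 + 4 = hour 25.
After group study (finishes hour 25), note summarizing can start at hour 25 and finishes at hour 34.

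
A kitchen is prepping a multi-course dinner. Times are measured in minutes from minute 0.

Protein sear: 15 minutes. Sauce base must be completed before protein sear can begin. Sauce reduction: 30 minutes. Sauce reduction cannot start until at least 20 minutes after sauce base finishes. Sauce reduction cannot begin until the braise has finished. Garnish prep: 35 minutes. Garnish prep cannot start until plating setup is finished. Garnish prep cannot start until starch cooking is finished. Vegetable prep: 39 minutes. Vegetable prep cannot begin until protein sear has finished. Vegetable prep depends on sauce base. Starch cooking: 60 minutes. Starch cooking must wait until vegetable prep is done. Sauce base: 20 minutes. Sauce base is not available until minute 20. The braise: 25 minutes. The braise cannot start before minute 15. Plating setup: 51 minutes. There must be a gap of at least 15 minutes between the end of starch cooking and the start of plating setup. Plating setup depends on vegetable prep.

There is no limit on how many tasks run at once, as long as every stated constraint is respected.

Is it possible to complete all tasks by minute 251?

No

The braise cannot begin until its own release at minute 15. It runs from minute 15 to 15 + 25 = minute 40.
After its own release at minute 20, sauce base can start at minute 20 and finishes at minute 40.
Sauce reduction needs all of sauce base (finishes minute 40, plus 20-minute gap → minute 60); the braise (finishes minute 40). That puts its earliest start at minute 60; it finishes at 60 + 30 = minute 90.
After sauce base (finishes minute 40), protein sear can start at minute 40 and finishes at minute 55.
Vegetable prep needs all of protein sear (finishes minute 55); sauce base (finishes minute 40). That puts its earliest start at minute 55; it finishes at 55 + 39 = minute 94.
Starch cooking cannot begin until vegetable prep (finishes minute 94). It runs from minute 94 to 94 + 60 = minute 154.
Plating setup needs all of starch cooking (finishes minute 154, plus 15-minute gap → minute 169); vegetable prep (finishes minute 94). That puts its earliest start at minute 169; it finishes at 169 + 51 = minute 220.
For garnish prep: plating setup (finishes minute 220); starch cooking (finishes minute 154). Taking the maximum gives a start of minute 220, and it finishes at 220 + 35 = minute 255.
The earliest everything can be done is minute 255, which is after the deadline of 251, so it is not possible.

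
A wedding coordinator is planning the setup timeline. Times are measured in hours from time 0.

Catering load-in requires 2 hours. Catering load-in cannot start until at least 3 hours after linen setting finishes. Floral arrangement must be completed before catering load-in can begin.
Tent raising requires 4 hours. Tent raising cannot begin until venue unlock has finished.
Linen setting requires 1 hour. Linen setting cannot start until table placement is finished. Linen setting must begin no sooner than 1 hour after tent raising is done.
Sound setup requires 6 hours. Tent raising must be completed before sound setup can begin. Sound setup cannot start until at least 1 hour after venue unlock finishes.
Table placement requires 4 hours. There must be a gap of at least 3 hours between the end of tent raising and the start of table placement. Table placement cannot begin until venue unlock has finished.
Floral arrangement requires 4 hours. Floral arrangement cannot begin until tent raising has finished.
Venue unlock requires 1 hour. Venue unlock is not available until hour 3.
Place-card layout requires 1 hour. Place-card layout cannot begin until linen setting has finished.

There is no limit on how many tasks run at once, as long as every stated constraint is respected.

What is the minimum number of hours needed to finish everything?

21

After its own release at hour 3, venue unlock can start at hour 3 and finishes at hour 4.
After venue unlock (finishes hour 4), tent raising can start at hour 4 and finishes at hour 8.
For sound setup: tent raising (finishes hour 8); venue unlock (finishes hour 4, plus 1-hour gap → hour 5). Taking the maximum gives a start of hour 8, and it finishes at 8 + 6 = hour 14.
After tent raising (finishes hour 8), floral arrangement can start at hour 8 and finishes at hour 12.
Table placement cannot start until tent raising (finishes hour 8, plus 3-hour gap → hour 11); venue unlock (finishes hour 4). The controlling bound is hour 11, so table placement finishes at 11 + 4 = hour 15.
For linen setting: table placement (finishes hour 15); tent raising (finishes hour 8, plus 1-hour gap → hour 9). Taking the maximum gives a start of hour 15, and it finishes at 15 + 1 = hour 16.
After linen setting (finishes hour 16), place-card layout can start at hour 16 and finishes at hour 17.
For catering load-in: linen setting (finishes hour 16, plus 3-hour gap → hour 19); floral arrangement (finishes hour 12). Taking the maximum gives a start of hour 19, and it finishes at 19 + 2 = hour 21.
All tasks are finished once the last one completes. Finish times: Venue unlock at 4, Tent raising at 8, Table placement at 15, Linen setting at 16, Floral arrangement at 12, Sound setup at 14, Catering load-in at 21, Place-card layout at 17. The latest is hour 21.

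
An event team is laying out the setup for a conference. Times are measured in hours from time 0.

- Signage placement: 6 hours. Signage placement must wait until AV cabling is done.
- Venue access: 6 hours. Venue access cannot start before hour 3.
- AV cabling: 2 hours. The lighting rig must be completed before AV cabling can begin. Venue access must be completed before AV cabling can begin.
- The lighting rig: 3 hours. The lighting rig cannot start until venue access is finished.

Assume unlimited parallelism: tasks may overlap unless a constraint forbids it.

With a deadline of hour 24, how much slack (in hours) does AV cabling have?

4

After its own release at hour 3, venue access can start at hour 3 and finishes at hour 9.
The lighting rig cannot begin until venue access (finishes hour 9). It runs from hour 9 to 9 + 3 = hour 12.
AV cabling needs all of the lighting rig (finishes hour 12); venue access (finishes hour 9). That puts its earliest start at hour 12; it finishes at 12 + 2 = hour 14.

Working backward from the deadline:
Signage placement has no dependents, so it just needs to finish by hour 24. Starting by 24 − 6 = hour 18 achieves that.
AV cabling feeds into signage placement (must start by hour 18); so AV cabling must finish by hour 18 and therefore start by hour 16.
So AV cabling can start as early as hour 12 and as late as hour 16, giving 16 − 12 = 4 hours of slack.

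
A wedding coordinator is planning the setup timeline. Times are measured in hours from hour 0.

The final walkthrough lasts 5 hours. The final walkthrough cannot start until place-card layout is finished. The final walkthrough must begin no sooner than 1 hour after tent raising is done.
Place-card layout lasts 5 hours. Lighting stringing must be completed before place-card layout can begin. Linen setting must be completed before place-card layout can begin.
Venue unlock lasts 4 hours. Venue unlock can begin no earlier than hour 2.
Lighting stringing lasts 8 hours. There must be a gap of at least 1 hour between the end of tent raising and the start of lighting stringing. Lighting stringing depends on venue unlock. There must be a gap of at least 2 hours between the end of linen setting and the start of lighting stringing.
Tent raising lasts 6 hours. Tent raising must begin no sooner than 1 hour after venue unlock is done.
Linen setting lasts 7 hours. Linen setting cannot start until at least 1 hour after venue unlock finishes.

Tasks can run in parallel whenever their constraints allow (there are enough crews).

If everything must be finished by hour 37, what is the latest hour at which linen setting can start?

10

Nothing follows the final walkthrough; the deadline of hour 37 is its only limit. It must start by 37 − 5 = hour 32.
Place-card layout feeds into the final walkthrough (must start by hour 32); so place-card layout must finish by hour 32 and therefore start by hour 27.
Lighting stringing has to be done before place-card layout (must start by hour 27). That means finishing by hour 27, i.e. starting by 27 − 8 = hour 19.
Linen setting has several dependents: lighting stringing (must start by hour 19, minus 2-hour gap → hour 17); place-card layout (must start by hour 27). The earliest of those limits is hour 17, so linen setting must start by 17 − 7 = hour 10.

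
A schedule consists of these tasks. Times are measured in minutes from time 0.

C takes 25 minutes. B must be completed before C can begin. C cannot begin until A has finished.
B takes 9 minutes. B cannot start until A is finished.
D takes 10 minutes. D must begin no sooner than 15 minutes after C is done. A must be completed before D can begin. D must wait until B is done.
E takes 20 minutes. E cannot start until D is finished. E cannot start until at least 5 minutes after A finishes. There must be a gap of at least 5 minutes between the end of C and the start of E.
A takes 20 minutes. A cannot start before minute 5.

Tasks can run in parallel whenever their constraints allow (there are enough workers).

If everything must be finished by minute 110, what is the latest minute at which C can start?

E must finish by minute 110; it takes 20 minutes, so it must start by 110 − 20 = minute 90.
D has to be done before E (must start by minute 90). That means finishing by minute 90, i.e. starting by 90 − 10 = minute 80.
C must finish in time for D (must start by minute 80, minus 15-minute gap → minute 65); E (must start by minute 90, minus 5-minute gap → minute 85). The tightest is minute 65, so C must start by 65 − 25 = minute 40.

40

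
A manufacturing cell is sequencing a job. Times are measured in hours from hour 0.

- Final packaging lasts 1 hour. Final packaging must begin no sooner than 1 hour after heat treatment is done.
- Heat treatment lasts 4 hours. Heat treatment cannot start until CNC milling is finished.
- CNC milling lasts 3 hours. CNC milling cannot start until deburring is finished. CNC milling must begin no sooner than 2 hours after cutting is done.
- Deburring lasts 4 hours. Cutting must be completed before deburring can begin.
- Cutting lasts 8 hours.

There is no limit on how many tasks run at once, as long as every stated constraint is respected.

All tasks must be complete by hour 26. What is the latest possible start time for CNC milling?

To finish by hour 26, final packaging (duration 1) must start no later than hour 25.
Heat treatment feeds into final packaging (must start by hour 25, minus 1-hour gap → hour 24); so heat treatment must finish by hour 24 and therefore start by hour 20.
Since heat treatment (must start by hour 20) depends on it, CNC milling must finish by hour 20. Backing off its 3-hour duration gives a latest start of hour 17.

17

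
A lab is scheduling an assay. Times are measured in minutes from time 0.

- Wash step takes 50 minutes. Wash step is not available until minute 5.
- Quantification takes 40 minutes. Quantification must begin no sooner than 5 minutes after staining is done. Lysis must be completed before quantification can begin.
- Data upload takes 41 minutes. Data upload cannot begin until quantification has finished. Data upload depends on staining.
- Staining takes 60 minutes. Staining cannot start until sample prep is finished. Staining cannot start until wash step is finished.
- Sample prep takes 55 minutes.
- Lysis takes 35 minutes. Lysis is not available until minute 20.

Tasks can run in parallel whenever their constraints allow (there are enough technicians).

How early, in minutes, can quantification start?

After its own release at minute 5, wash step can start at minute 5 and finishes at minute 55.
Lysis cannot begin until its own release at minute 20. It runs from minute 20 to 20 + 35 = minute 55.
Sample prep can start immediately at minute 0; it finishes at minute 55.
Staining has to wait for sample prep (finishes minute 55); wash step (finishes minute 55). The latest of these is minute 55, so staining runs minute 55 to 55 + 60 = minute 115.
Quantification waits on staining (finishes minute 115, plus 5-minute gap → minute 120); lysis (finishes minute 55). The latest of these is minute 120, which is the earliest quantification can start.

120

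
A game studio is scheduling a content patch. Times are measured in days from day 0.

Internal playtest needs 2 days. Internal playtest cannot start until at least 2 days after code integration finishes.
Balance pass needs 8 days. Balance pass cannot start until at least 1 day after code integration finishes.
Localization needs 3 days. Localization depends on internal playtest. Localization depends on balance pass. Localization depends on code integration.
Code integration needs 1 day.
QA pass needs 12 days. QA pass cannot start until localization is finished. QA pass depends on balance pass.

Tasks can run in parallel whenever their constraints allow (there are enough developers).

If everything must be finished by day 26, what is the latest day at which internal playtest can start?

QA pass has no dependents, so it just needs to finish by day 26. Starting by 26 − 12 = day 14 achieves that.
Localization has to be done before QA pass (must start by day 14). That means finishing by day 14, i.e. starting by 14 − 3 = day 11.
Internal playtest feeds into localization (must start by day 11); so internal playtest must finish by day 11 and therefore start by day 9.

9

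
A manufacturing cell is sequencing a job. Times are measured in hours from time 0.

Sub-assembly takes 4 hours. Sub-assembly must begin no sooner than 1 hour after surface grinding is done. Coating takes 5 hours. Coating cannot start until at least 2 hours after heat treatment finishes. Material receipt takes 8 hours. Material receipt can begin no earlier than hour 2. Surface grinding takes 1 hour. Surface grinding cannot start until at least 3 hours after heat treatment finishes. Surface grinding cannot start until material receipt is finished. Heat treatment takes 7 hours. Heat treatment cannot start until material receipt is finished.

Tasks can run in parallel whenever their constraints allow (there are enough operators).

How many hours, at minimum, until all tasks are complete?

26

Material receipt cannot begin until its own release at hour 2. It runs from hour 2 to 2 + 8 = hour 10.
Heat treatment waits on material receipt (finishes hour 10), so it starts at hour 10 and finishes at 10 + 7 = hour 17.
Coating cannot begin until heat treatment (finishes hour 17, plus 2-hour gap → hour 19). It runs from hour 19 to 19 + 5 = hour 24.
Surface grinding cannot start until heat treatment (finishes hour 17, plus 3-hour gap → hour 20); material receipt (finishes hour 10). The controlling bound is hour 20, so surface grinding finishes at 20 + 1 = hour 21.
Sub-assembly waits on surface grinding (finishes hour 21, plus 1-hour gap → hour 22), so it starts at hour 22 and finishes at 22 + 4 = hour 26.
All tasks are finished once the last one completes. Finish times: Material receipt at 10, Heat treatment at 17, Surface grinding at 21, Coating at 24, Sub-assembly at 26. The latest is hour 26.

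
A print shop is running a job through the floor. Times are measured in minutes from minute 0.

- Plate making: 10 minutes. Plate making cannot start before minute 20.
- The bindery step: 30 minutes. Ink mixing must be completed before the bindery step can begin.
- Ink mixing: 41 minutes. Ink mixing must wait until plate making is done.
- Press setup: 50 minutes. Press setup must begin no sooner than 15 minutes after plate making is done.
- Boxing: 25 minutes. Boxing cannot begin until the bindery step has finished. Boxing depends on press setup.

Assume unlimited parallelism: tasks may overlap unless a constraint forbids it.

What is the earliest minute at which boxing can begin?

101

Plate making cannot begin until its own release at minute 20. It runs from minute 20 to 20 + 10 = minute 30.
Press setup waits on plate making (finishes minute 30, plus 15-minute gap → minute 45), so it starts at minute 45 and finishes at 45 + 50 = minute 95.
Ink mixing waits on plate making (finishes minute 30), so it starts at minute 30 and finishes at 30 + 41 = minute 71.
After ink mixing (finishes minute 71), the bindery step can start at minute 71 and finishes at minute 101.
Boxing waits on the bindery step (finishes minute 101); press setup (finishes minute 95). The latest of these is minute 101, which is the earliest boxing can start.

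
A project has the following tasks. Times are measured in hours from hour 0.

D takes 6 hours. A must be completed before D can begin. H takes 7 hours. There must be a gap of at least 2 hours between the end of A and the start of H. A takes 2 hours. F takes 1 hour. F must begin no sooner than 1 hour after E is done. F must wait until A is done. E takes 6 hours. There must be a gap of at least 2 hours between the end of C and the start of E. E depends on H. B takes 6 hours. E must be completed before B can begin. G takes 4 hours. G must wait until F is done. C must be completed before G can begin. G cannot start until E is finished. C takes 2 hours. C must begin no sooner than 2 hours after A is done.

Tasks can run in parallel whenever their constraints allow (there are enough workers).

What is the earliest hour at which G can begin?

Nothing blocks A, so it runs from hour 0 to hour 2.
After A (finishes hour 2, plus 2-hour gap → hour 4), H can start at hour 4 and finishes at hour 11.
After A (finishes hour 2, plus 2-hour gap → hour 4), C can start at hour 4 and finishes at hour 6.
For E: C (finishes hour 6, plus 2-hour gap → hour 8); H (finishes hour 11). Taking the maximum gives a start of hour 11, and it finishes at 11 + 6 = hour 17.
For F: E (finishes hour 17, plus 1-hour gap → hour 18); A (finishes hour 2). Taking the maximum gives a start of hour 18, and it finishes at 18 + 1 = hour 19.
G waits on F (finishes hour 19); C (finishes hour 6); E (finishes hour 17). The latest of these is hour 19, which is the earliest G can start.

19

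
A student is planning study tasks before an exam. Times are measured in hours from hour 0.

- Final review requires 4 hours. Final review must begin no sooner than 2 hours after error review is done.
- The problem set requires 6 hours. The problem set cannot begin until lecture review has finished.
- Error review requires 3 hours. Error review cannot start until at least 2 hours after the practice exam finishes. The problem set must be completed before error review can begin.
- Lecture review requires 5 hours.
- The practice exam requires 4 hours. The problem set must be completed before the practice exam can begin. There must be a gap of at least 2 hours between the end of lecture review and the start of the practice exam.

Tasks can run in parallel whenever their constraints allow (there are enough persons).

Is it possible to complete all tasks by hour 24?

No

Nothing blocks lecture review, so it runs from hour 0 to hour 5.
After lecture review (finishes hour 5), the problem set can start at hour 5 and finishes at hour 11.
The practice exam has to wait for the problem set (finishes hour 11); lecture review (finishes hour 5, plus 2-hour gap → hour 7). The latest of these is hour 11, so the practice exam runs hour 11 to 11 + 4 = hour 15.
Error review cannot start until the practice exam (finishes hour 15, plus 2-hour gap → hour 17); the problem set (finishes hour 11). The controlling bound is hour 17, so error review finishes at 17 + 3 = hour 20.
After error review (finishes hour 20, plus 2-hour gap → hour 22), final review can start at hour 22 and finishes at hour 26.
The earliest everything can be done is hour 26, which is after the deadline of 24, so it is not possible.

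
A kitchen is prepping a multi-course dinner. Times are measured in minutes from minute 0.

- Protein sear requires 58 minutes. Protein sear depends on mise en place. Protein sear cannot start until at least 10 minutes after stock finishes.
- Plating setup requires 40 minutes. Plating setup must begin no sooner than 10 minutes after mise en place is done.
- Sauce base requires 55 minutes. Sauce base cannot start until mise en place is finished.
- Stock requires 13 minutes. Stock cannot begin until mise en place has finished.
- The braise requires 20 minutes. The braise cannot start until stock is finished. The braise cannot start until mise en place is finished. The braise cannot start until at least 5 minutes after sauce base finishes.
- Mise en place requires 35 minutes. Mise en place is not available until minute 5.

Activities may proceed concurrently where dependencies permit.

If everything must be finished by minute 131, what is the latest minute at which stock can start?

The braise has no dependents, so it just needs to finish by minute 131. Starting by 131 − 20 = minute 111 achieves that.
Protein sear must finish by minute 131; it takes 58 minutes, so it must start by 131 − 58 = minute 73.
For stock: the braise (must start by minute 111); protein sear (must start by minute 73, minus 10-minute gap → minute 63). The most restrictive is minute 63; with a 13-minute duration, stock must start by minute 50.

50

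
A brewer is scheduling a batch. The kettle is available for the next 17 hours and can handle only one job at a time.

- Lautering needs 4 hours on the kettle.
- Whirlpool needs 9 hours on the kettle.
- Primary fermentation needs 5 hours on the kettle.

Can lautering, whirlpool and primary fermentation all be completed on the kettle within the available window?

Running back to back, the jobs need 4 + 9 + 5 = 18 hours on the kettle.
Since 18 > 17, they cannot all fit.

No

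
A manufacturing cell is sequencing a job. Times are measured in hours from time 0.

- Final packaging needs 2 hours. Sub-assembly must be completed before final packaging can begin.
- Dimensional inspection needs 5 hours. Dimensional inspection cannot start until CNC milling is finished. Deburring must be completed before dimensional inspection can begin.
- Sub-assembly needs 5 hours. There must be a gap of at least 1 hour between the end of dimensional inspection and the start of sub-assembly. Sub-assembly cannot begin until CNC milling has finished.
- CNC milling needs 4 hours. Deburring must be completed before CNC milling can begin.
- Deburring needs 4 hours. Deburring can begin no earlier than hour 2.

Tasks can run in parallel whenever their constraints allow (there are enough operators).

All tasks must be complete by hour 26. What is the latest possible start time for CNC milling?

9

Final packaging has no dependents, so it just needs to finish by hour 26. Starting by 26 − 2 = hour 24 achieves that.
Sub-assembly feeds into final packaging (must start by hour 24); so sub-assembly must finish by hour 24 and therefore start by hour 19.
Dimensional inspection has to be done before sub-assembly (must start by hour 19, minus 1-hour gap → hour 18). That means finishing by hour 18, i.e. starting by 18 − 5 = hour 13.
CNC milling has several dependents: dimensional inspection (must start by hour 13); sub-assembly (must start by hour 19). The earliest of those limits is hour 13, so CNC milling must start by 13 − 4 = hour 9.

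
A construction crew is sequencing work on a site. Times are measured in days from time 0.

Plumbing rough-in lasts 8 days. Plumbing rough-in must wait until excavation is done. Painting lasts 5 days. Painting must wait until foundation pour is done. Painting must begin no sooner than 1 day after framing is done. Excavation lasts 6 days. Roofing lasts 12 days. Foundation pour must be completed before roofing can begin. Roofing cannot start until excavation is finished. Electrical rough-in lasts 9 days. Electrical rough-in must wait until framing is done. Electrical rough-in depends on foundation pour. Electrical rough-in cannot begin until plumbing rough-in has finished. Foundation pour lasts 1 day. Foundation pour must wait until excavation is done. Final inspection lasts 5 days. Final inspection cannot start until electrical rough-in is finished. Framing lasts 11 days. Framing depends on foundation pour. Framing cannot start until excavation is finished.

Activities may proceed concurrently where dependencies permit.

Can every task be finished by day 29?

Nothing blocks excavation, so it runs from day 0 to day 6.
Plumbing rough-in cannot begin until excavation (finishes day 6). It runs from day 6 to 6 + 8 = day 14.
After excavation (finishes day 6), foundation pour can start at day 6 and finishes at day 7.
Roofing needs all of foundation pour (finishes day 7); excavation (finishes day 6). That puts its earliest start at day 7; it finishes at 7 + 12 = day 19.
Framing cannot start until foundation pour (finishes day 7); excavation (finishes day 6). The controlling bound is day 7, so framing finishes at 7 + 11 = day 18.
Painting has to wait for foundation pour (finishes day 7); framing (finishes day 18, plus 1-day gap → day 19). The latest of these is day 19, so painting runs day 19 to 19 + 5 = day 24.
Electrical rough-in cannot start until framing (finishes day 18); foundation pour (finishes day 7); plumbing rough-in (finishes day 14). The controlling bound is day 18, so electrical rough-in finishes at 18 + 9 = day 27.
Final inspection waits on electrical rough-in (finishes day 27), so it starts at day 27 and finishes at 27 + 5 = day 32.
The earliest everything can be done is day 32, which is after the deadline of 29, so it is not possible.

No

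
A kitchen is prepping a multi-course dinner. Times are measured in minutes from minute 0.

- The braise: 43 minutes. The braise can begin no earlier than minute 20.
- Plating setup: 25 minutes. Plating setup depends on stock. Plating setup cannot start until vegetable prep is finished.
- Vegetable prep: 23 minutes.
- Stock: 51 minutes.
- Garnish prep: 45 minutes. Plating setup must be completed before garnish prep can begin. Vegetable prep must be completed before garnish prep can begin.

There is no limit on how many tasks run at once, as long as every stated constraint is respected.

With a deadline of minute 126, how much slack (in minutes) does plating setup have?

5

Nothing blocks vegetable prep, so it runs from minute 0 to minute 23.
Nothing blocks stock, so it runs from minute 0 to minute 51.
For plating setup: stock (finishes minute 51); vegetable prep (finishes minute 23). Taking the maximum gives a start of minute 51, and it finishes at 51 + 25 = minute 76.

Working backward from the deadline:
To finish by minute 126, garnish prep (duration 45) must start no later than minute 81.
Plating setup feeds into garnish prep (must start by minute 81); so plating setup must finish by minute 81 and therefore start by minute 56.
So plating setup can start as early as minute 51 and as late as minute 56, giving 56 − 51 = 5 minutes of slack.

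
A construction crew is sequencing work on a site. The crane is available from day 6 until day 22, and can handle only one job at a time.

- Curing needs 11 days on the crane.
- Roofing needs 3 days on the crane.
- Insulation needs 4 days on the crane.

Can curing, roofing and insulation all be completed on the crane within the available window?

The crane window is 22 − 6 = 16 days.
Running back to back, the jobs need 11 + 3 + 4 = 18 days on the crane.
Since 18 > 16, they cannot all fit.

No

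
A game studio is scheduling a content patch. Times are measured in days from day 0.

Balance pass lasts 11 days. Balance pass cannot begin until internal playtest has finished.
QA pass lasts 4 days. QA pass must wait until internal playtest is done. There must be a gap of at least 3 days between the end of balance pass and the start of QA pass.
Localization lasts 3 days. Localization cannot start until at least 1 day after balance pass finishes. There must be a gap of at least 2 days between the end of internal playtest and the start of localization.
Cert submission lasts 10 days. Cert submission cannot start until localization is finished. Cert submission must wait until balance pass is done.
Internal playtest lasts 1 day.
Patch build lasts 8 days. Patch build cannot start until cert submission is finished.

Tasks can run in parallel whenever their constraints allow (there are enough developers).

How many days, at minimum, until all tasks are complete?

Nothing blocks internal playtest, so it runs from day 0 to day 1.
After internal playtest (finishes day 1), balance pass can start at day 1 and finishes at day 12.
QA pass has to wait for internal playtest (finishes day 1); balance pass (finishes day 12, plus 3-day gap → day 15). The latest of these is day 15, so QA pass runs day 15 to 15 + 4 = day 19.
For localization: balance pass (finishes day 12, plus 1-day gap → day 13); internal playtest (finishes day 1, plus 2-day gap → day 3). Taking the maximum gives a start of day 13, and it finishes at 13 + 3 = day 16.
Cert submission has to wait for localization (finishes day 16); balance pass (finishes day 12). The latest of these is day 16, so cert submission runs day 16 to 16 + 10 = day 26.
After cert submission (finishes day 26), patch build can start at day 26 and finishes at day 34.
All tasks are finished once the last one completes. Finish times: Internal playtest at 1, Balance pass at 12, Localization at 16, QA pass at 19, Cert submission at 26, Patch build at 34. The latest is day 34.

34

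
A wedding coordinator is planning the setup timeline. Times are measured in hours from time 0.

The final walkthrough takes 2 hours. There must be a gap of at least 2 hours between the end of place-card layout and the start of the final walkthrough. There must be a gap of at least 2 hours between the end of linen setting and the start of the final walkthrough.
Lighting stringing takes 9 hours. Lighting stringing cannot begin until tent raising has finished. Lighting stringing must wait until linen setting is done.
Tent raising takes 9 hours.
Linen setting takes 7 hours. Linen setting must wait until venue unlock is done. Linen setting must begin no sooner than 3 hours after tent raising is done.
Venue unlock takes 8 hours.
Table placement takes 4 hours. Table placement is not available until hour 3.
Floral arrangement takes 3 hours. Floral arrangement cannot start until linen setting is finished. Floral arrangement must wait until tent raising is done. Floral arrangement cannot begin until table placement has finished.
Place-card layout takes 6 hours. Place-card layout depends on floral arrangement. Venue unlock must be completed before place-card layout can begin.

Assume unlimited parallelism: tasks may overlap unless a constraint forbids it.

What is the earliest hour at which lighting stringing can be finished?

Tent raising can start immediately at hour 0; it finishes at hour 9.
Nothing blocks venue unlock, so it runs from hour 0 to hour 8.
Linen setting cannot start until venue unlock (finishes hour 8); tent raising (finishes hour 9, plus 3-hour gap → hour 12). The controlling bound is hour 12, so linen setting finishes at 12 + 7 = hour 19.
For lighting stringing: tent raising (finishes hour 9); linen setting (finishes hour 19). Taking the maximum gives a start of hour 19, and it finishes at 19 + 9 = hour 28.

28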